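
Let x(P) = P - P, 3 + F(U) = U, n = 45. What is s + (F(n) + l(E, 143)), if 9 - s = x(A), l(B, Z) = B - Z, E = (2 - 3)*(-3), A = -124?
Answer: -89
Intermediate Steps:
F(U) = -3 + U
E = 3 (E = -1*(-3) = 3)
x(P) = 0
s = 9 (s = 9 - 1*0 = 9 + 0 = 9)
s + (F(n) + l(E, 143)) = 9 + ((-3 + 45) + (3 - 1*143)) = 9 + (42 + (3 - 143)) = 9 + (42 - 140) = 9 - 98 = -89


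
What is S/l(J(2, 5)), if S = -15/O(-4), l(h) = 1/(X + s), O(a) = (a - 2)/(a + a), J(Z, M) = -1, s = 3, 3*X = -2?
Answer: -140/3 ≈ -46.667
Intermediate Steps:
X = -⅔ (X = (⅓)*(-2) = -⅔ ≈ -0.66667)
O(a) = (-2 + a)/(2*a) (O(a) = (-2 + a)/((2*a)) = (-2 + a)*(1/(2*a)) = (-2 + a)/(2*a))
l(h) = 3/7 (l(h) = 1/(-⅔ + 3) = 1/(7/3) = 3/7)
S = -20 (S = -15*(-8/(-2 - 4)) = -15/((½)*(-¼)*(-6)) = -15/¾ = -15*4/3 = -20)
S/l(J(2, 5)) = -20/(3/7) = (7/3)*(-20) = -140/3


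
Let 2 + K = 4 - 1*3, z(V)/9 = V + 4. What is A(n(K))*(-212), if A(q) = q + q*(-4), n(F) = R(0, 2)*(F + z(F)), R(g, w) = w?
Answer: 33072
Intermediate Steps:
z(V) = 36 + 9*V (z(V) = 9*(V + 4) = 9*(4 + V) = 36 + 9*V)
K = -1 (K = -2 + (4 - 1*3) = -2 + (4 - 3) = -2 + 1 = -1)
n(F) = 72 + 20*F (n(F) = 2*(F + (36 + 9*F)) = 2*(36 + 10*F) = 72 + 20*F)
A(q) = -3*q (A(q) = q - 4*q = -3*q)
A(n(K))*(-212) = -3*(72 + 20*(-1))*(-212) = -3*(72 - 20)*(-212) = -3*52*(-212) = -156*(-212) = 33072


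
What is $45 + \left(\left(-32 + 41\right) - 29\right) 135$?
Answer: $-2655$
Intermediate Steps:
$45 + \left(\left(-32 + 41\right) - 29\right) 135 = 45 + \left(9 - 29\right) 135 = 45 - 2700 = -2655$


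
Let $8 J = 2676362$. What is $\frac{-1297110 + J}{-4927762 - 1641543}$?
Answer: $\frac{3850259}{26277220} \approx 0.14652$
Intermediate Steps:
$J = \frac{1338181}{4}$ ($J = \frac{1}{8} \cdot 2676362 = \frac{1338181}{4} \approx 3.3455 \cdot 10^{5}$)
$\frac{-1297110 + J}{-4927762 - 1641543} = \frac{-1297110 + \frac{1338181}{4}}{-4927762 - 1641543} = - \frac{3850259}{4 \left(-6569305\right)} = \left(- \frac{3850259}{4}\right) \left(- \frac{1}{6569305}\right) = \frac{3850259}{26277220}$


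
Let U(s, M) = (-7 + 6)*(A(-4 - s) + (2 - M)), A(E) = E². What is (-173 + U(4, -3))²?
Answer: 58564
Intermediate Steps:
U(s, M) = -2 + M - (-4 - s)² (U(s, M) = (-7 + 6)*((-4 - s)² + (2 - M)) = -(2 + (-4 - s)² - M) = -2 + M - (-4 - s)²)
(-173 + U(4, -3))² = (-173 + (-2 - 3 - (4 + 4)²))² = (-173 + (-2 - 3 - 1*8²))² = (-173 + (-2 - 3 - 1*64))² = (-173 + (-2 - 3 - 64))² = (-173 - 69)² = (-242)² = 58564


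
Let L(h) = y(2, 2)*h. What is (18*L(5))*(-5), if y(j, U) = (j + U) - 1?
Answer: -1350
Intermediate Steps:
y(j, U) = -1 + U + j (y(j, U) = (U + j) - 1 = -1 + U + j)
L(h) = 3*h (L(h) = (-1 + 2 + 2)*h = 3*h)
(18*L(5))*(-5) = (18*(3*5))*(-5) = (18*15)*(-5) = 270*(-5) = -1350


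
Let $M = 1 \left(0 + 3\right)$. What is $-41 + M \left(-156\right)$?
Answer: $-509$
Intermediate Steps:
$M = 3$ ($M = 1 \cdot 3 = 3$)
$-41 + M \left(-156\right) = -41 + 3 \left(-156\right) = -41 - 468 = -509$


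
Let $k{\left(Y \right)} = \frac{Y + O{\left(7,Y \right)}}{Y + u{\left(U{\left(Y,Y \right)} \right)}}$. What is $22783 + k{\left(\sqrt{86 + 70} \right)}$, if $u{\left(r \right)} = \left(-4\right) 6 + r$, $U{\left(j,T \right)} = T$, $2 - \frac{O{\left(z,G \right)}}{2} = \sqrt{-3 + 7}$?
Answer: $\frac{45579}{2} + \sqrt{39} \approx 22796.0$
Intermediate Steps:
$O{\left(z,G \right)} = 0$ ($O{\left(z,G \right)} = 4 - 2 \sqrt{-3 + 7} = 4 - 2 \sqrt{4} = 4 - 4 = 0$)
$u{\left(r \right)} = -24 + r$
$k{\left(Y \right)} = \frac{Y}{-24 + 2 Y}$ ($k{\left(Y \right)} = \frac{Y + 0}{Y + \left(-24 + Y\right)} = \frac{Y}{-24 + 2 Y}$)
$22783 + k{\left(\sqrt{86 + 70} \right)} = 22783 + \frac{\sqrt{86 + 70}}{2 \left(-12 + \sqrt{86 + 70}\right)} = 22783 + \frac{\sqrt{156}}{2 \left(-12 + \sqrt{156}\right)} = 22783 + \frac{2 \sqrt{39}}{2 \left(-12 + 2 \sqrt{39}\right)} = 22783 + \frac{\sqrt{39}}{-12 + 2 \sqrt{39}}$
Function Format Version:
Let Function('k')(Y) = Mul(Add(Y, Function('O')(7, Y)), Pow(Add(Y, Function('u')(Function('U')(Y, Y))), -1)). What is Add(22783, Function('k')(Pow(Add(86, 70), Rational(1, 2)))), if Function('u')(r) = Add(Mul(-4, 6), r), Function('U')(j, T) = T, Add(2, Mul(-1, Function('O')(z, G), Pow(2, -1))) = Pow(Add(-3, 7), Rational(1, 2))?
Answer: Add(Rational(45579, 2), Pow(39, Rational(1, 2))) ≈ 22796.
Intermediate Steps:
Function('O')(z, G) = 0 (Function('O')(z, G) = Add(4, Mul(-2, Pow(Add(-3, 7), Rational(1, 2)))) = Add(4, Mul(-2, Pow(4, Rational(1, 2)))) = Add(4, Mul(-2, 2)) = Add(4, -4) = 0)
Function('u')(r) = Add(-24, r)
Function('k')(Y) = Mul(Y, Pow(Add(-24, Mul(2, Y)), -1)) (Function('k')(Y) = Mul(Add(Y, 0), Pow(Add(Y, Add(-24, Y)), -1)) = Mul(Y, Pow(Add(-24, Mul(2, Y)), -1)))
Add(22783, Function('k')(Pow(Add(86, 70), Rational(1, 2)))) = Add(22783, Mul(Rational(1, 2), Pow(Add(86, 70), Rational(1, 2)), Pow(Add(-12, Pow(Add(86, 70), Rational(1, 2))), -1))) = Add(22783, Mul(Rational(1, 2), Pow(156, Rational(1, 2)), Pow(Add(-12, Pow(156, Rational(1, 2))), -1))) = Add(22783, Mul(Rational(1, 2), Mul(2, Pow(39, Rational(1, 2))), Pow(Add(-12, Mul(2, Pow(39, Rational(1, 2)))), -1))) = Add(22783, Mul(Pow(39, Rational(1, 2)), Pow(Add(-12, Mul(2, Pow(39, Rational(1, 2)))), -1)))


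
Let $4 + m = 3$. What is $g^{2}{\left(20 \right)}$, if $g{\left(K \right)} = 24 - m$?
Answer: $625$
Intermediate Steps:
$m = -1$ ($m = -4 + 3 = -1$)
$g{\left(K \right)} = 25$ ($g{\left(K \right)} = 24 - -1 = 24 + 1 = 25$)
$g^{2}{\left(20 \right)} = 25^{2} = 625$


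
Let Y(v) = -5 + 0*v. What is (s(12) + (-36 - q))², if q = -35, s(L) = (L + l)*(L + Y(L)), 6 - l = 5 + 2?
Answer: 5776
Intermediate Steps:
Y(v) = -5 (Y(v) = -5 + 0 = -5)
l = -1 (l = 6 - (5 + 2) = 6 - 1*7 = 6 - 7 = -1)
s(L) = (-1 + L)*(-5 + L) (s(L) = (L - 1)*(L - 5) = (-1 + L)*(-5 + L))
(s(12) + (-36 - q))² = ((5 + 12² - 6*12) + (-36 - 1*(-35)))² = ((5 + 144 - 72) + (-36 + 35))² = (77 - 1)² = 76² = 5776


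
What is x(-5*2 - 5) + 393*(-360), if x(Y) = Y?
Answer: -141495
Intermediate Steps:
x(-5*2 - 5) + 393*(-360) = (-5*2 - 5) + 393*(-360) = (-10 - 5) - 141480 = -15 - 141480 = -141495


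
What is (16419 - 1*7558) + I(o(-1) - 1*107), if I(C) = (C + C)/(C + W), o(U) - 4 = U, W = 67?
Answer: 328065/37 ≈ 8866.6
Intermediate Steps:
o(U) = 4 + U
I(C) = 2*C/(67 + C) (I(C) = (C + C)/(C + 67) = (2*C)/(67 + C) = 2*C/(67 + C))
(16419 - 1*7558) + I(o(-1) - 1*107) = (16419 - 1*7558) + 2*((4 - 1) - 1*107)/(67 + ((4 - 1) - 1*107)) = (16419 - 7558) + 2*(3 - 107)/(67 + (3 - 107)) = 8861 + 2*(-104)/(67 - 104) = 8861 + 2*(-104)/(-37) = 8861 + 2*(-104)*(-1/37) = 8861 + 208/37 = 328065/37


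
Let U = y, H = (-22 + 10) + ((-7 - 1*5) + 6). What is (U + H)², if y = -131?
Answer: 22201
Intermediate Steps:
H = -18 (H = -12 + ((-7 - 5) + 6) = -12 + (-12 + 6) = -12 - 6 = -18)
U = -131
(U + H)² = (-131 - 18)² = (-149)² = 22201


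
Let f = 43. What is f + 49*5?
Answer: 288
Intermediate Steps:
f + 49*5 = 43 + 49*5 = 43 + 245 = 288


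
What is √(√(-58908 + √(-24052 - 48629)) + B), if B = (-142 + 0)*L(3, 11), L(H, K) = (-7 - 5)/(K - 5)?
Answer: √(284 + √(-58908 + I*√72681)) ≈ 18.146 + 6.6877*I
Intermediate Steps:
L(H, K) = -12/(-5 + K)
B = 284 (B = (-142 + 0)*(-12/(-5 + 11)) = -(-1704)/6 = -142*(-2) = 284)
√(√(-58908 + √(-24052 - 48629)) + B) = √(√(-58908 + √(-24052 - 48629)) + 284) = √(√(-58908 + √(-72681)) + 284) = √(√(-58908 + I*√72681) + 284) = √(284 + √(-58908 + I*√72681))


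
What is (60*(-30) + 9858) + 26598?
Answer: 34656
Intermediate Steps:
(60*(-30) + 9858) + 26598 = (-1800 + 9858) + 26598 = 8058 + 26598 = 34656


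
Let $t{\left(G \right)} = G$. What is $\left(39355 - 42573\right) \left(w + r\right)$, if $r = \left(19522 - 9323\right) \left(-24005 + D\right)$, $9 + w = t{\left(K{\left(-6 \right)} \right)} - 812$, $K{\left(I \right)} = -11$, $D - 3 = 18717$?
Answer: $173458396246$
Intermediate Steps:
$D = 18720$ ($D = 3 + 18717 = 18720$)
$w = -832$ ($w = -9 - 823 = -832$)
$r = -53901715$ ($r = \left(19522 - 9323\right) \left(-24005 + 18720\right) = 10199 \left(-5285\right) = -53901715$)
$\left(39355 - 42573\right) \left(w + r\right) = \left(39355 - 42573\right) \left(-832 - 53901715\right) = \left(-3218\right) \left(-53902547\right) = 173458396246$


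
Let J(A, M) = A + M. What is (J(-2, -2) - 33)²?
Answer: 1369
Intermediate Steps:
(J(-2, -2) - 33)² = ((-2 - 2) - 33)² = (-4 - 33)² = (-37)² = 1369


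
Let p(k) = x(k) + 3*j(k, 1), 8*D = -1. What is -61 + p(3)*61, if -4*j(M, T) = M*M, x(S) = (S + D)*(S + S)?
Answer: 1159/2 ≈ 579.50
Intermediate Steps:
D = -⅛ (D = (⅛)*(-1) = -⅛ ≈ -0.12500)
x(S) = 2*S*(-⅛ + S) (x(S) = (S - ⅛)*(S + S) = (-⅛ + S)*(2*S) = 2*S*(-⅛ + S))
j(M, T) = -M²/4 (j(M, T) = -M*M/4 = -M²/4)
p(k) = -3*k²/4 + k*(-1 + 8*k)/4 (p(k) = k*(-1 + 8*k)/4 + 3*(-k²/4) = k*(-1 + 8*k)/4 - 3*k²/4 = -3*k²/4 + k*(-1 + 8*k)/4)
-61 + p(3)*61 = -61 + ((¼)*3*(-1 + 5*3))*61 = -61 + ((¼)*3*(-1 + 15))*61 = -61 + ((¼)*3*14)*61 = -61 + (21/2)*61 = -61 + 1281/2 = 1159/2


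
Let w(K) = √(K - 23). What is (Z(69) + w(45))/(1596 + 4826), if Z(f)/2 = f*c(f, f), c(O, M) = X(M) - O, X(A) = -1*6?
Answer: -5175/3211 + √22/6422 ≈ -1.6109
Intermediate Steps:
X(A) = -6
c(O, M) = -6 - O
Z(f) = 2*f*(-6 - f) (Z(f) = 2*(f*(-6 - f)) = 2*f*(-6 - f))
w(K) = √(-23 + K)
(Z(69) + w(45))/(1596 + 4826) = (-2*69*(6 + 69) + √(-23 + 45))/(1596 + 4826) = (-2*69*75 + √22)/6422 = (-10350 + √22)*(1/6422) = -5175/3211 + √22/6422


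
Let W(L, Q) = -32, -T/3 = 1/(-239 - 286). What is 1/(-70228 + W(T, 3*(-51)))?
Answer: -1/70260 ≈ -1.4233e-5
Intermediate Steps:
T = 1/175 (T = -3/(-239 - 286) = -3/(-525) = -3*(-1/525) = 1/175 ≈ 0.0057143)
1/(-70228 + W(T, 3*(-51))) = 1/(-70228 - 32) = 1/(-70260) = -1/70260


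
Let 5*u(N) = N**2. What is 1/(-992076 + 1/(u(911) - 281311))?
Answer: -576634/572064752189 ≈ -1.0080e-6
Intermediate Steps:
u(N) = N**2/5
1/(-992076 + 1/(u(911) - 281311)) = 1/(-992076 + 1/((1/5)*911**2 - 281311)) = 1/(-992076 + 1/((1/5)*829921 - 281311)) = 1/(-992076 + 1/(829921/5 - 281311)) = 1/(-992076 + 1/(-576634/5)) = 1/(-992076 - 5/576634) = 1/(-572064752189/576634) = -576634/572064752189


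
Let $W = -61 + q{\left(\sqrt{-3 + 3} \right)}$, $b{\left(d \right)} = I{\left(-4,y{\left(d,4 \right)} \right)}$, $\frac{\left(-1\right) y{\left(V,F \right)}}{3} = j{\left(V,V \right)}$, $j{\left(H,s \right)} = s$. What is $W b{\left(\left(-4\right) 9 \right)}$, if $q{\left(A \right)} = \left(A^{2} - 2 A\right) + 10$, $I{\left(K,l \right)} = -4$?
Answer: $204$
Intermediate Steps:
$y{\left(V,F \right)} = - 3 V$
$b{\left(d \right)} = -4$
$q{\left(A \right)} = 10 + A^{2} - 2 A$
$W = -51$ ($W = -61 + \left(10 + \left(\sqrt{-3 + 3}\right)^{2} - 2 \sqrt{-3 + 3}\right) = -61 + \left(10 + \left(\sqrt{0}\right)^{2} - 2 \sqrt{0}\right) = -61 + \left(10 + 0^{2} - 0\right) = -61 + \left(10 + 0 + 0\right) = -61 + 10 = -51$)
$W b{\left(\left(-4\right) 9 \right)} = \left(-51\right) \left(-4\right) = 204$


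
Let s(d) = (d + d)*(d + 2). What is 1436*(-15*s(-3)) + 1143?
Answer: -128097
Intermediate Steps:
s(d) = 2*d*(2 + d) (s(d) = (2*d)*(2 + d) = 2*d*(2 + d))
1436*(-15*s(-3)) + 1143 = 1436*(-30*(-3)*(2 - 3)) + 1143 = 1436*(-30*(-3)*(-1)) + 1143 = 1436*(-15*6) + 1143 = 1436*(-90) + 1143 = -129240 + 1143 = -128097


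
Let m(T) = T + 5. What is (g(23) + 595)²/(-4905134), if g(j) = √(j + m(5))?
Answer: -(595 + √33)²/4905134 ≈ -0.073575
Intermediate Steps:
m(T) = 5 + T
g(j) = √(10 + j) (g(j) = √(j + (5 + 5)) = √(j + 10) = √(10 + j))
(g(23) + 595)²/(-4905134) = (√(10 + 23) + 595)²/(-4905134) = (√33 + 595)²*(-1/4905134) = (595 + √33)²*(-1/4905134) = -(595 + √33)²/4905134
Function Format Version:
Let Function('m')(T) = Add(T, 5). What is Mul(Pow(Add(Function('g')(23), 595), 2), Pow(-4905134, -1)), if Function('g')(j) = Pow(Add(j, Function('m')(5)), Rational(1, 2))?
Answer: Mul(Rational(-1, 4905134), Pow(Add(595, Pow(33, Rational(1, 2))), 2)) ≈ -0.073575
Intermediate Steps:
Function('m')(T) = Add(5, T)
Function('g')(j) = Pow(Add(10, j), Rational(1, 2)) (Function('g')(j) = Pow(Add(j, Add(5, 5)), Rational(1, 2)) = Pow(Add(j, 10), Rational(1, 2)) = Pow(Add(10, j), Rational(1, 2)))
Mul(Pow(Add(Function('g')(23), 595), 2), Pow(-4905134, -1)) = Mul(Pow(Add(Pow(Add(10, 23), Rational(1, 2)), 595), 2), Pow(-4905134, -1)) = Mul(Pow(Add(Pow(33, Rational(1, 2)), 595), 2), Rational(-1, 4905134)) = Mul(Pow(Add(595, Pow(33, Rational(1, 2))), 2), Rational(-1, 4905134)) = Mul(Rational(-1, 4905134), Pow(Add(595, Pow(33, Rational(1, 2))), 2))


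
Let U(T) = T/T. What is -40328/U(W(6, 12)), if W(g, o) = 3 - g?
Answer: -40328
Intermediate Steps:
U(T) = 1
-40328/U(W(6, 12)) = -40328/1 = -40328*1 = -40328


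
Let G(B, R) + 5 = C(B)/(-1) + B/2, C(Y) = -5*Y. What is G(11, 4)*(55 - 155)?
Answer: -5550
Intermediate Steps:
G(B, R) = -5 + 11*B/2 (G(B, R) = -5 + (-5*B/(-1) + B/2) = -5 + (-5*B*(-1) + B*(½)) = -5 + (5*B + B/2) = -5 + 11*B/2)
G(11, 4)*(55 - 155) = (-5 + (11/2)*11)*(55 - 155) = (-5 + 121/2)*(-100) = (111/2)*(-100) = -5550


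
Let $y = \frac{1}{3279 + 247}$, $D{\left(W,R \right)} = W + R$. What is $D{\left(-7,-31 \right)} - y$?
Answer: $- \frac{133989}{3526} \approx -38.0$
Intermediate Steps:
$D{\left(W,R \right)} = R + W$
$y = \frac{1}{3526} \approx 0.00028361$
$D{\left(-7,-31 \right)} - y = \left(-31 - 7\right) - \frac{1}{3526} = -38 - \frac{1}{3526} = - \frac{133989}{3526}$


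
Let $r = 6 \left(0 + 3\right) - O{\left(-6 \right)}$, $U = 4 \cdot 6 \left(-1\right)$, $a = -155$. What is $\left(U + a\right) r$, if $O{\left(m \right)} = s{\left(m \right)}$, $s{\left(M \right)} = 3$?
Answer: $-2685$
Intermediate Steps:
$O{\left(m \right)} = 3$
$U = -24$ ($U = 24 \left(-1\right) = -24$)
$r = 15$ ($r = 6 \left(0 + 3\right) - 3 = 6 \cdot 3 - 3 = 18 - 3 = 15$)
$\left(U + a\right) r = \left(-24 - 155\right) 15 = \left(-179\right) 15 = -2685$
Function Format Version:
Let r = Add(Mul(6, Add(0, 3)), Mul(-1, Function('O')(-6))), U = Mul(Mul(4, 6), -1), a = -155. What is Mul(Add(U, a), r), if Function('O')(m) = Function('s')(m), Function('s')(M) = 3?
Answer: -2685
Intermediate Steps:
Function('O')(m) = 3
U = -24 (U = Mul(24, -1) = -24)
r = 15 (r = Add(Mul(6, Add(0, 3)), Mul(-1, 3)) = Add(Mul(6, 3), -3) = Add(18, -3) = 15)
Mul(Add(U, a), r) = Mul(Add(-24, -155), 15) = Mul(-179, 15) = -2685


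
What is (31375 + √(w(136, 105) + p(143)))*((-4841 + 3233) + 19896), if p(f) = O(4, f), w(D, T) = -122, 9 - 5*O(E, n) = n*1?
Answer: 573786000 + 36576*I*√930/5 ≈ 5.7379e+8 + 2.2308e+5*I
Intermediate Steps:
O(E, n) = 9/5 - n/5
p(f) = 9/5 - f/5
(31375 + √(w(136, 105) + p(143)))*((-4841 + 3233) + 19896) = (31375 + √(-122 + (9/5 - ⅕*143)))*((-4841 + 3233) + 19896) = (31375 + √(-122 + (9/5 - 143/5)))*(-1608 + 19896) = (31375 + √(-122 - 134/5))*18288 = (31375 + √(-744/5))*18288 = (31375 + 2*I*√930/5)*18288 = 573786000 + 36576*I*√930/5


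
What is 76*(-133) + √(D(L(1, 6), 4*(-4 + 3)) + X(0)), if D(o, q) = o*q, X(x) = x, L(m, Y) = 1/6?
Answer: -10108 + I*√6/3 ≈ -10108.0 + 0.8165*I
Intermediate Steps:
L(m, Y) = ⅙
76*(-133) + √(D(L(1, 6), 4*(-4 + 3)) + X(0)) = 76*(-133) + √((4*(-4 + 3))/6 + 0) = -10108 + √((4*(-1))/6 + 0) = -10108 + √((⅙)*(-4) + 0) = -10108 + √(-⅔ + 0) = -10108 + √(-⅔) = -10108 + I*√6/3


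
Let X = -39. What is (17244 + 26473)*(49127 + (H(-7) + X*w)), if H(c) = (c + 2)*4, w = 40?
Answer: 2078612199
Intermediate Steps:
H(c) = 8 + 4*c (H(c) = (2 + c)*4 = 8 + 4*c)
(17244 + 26473)*(49127 + (H(-7) + X*w)) = (17244 + 26473)*(49127 + ((8 + 4*(-7)) - 39*40)) = 43717*(49127 + ((8 - 28) - 1560)) = 43717*(49127 + (-20 - 1560)) = 43717*(49127 - 1580) = 43717*47547 = 2078612199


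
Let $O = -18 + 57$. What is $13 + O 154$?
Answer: $6019$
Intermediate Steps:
$O = 39$
$13 + O 154 = 13 + 39 \cdot 154 = 13 + 6006 = 6019$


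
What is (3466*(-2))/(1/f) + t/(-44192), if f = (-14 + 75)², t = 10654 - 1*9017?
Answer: -1139887212261/44192 ≈ -2.5794e+7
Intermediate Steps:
t = 1637 (t = 10654 - 9017 = 1637)
f = 3721 (f = 61² = 3721)
(3466*(-2))/(1/f) + t/(-44192) = (3466*(-2))/(1/3721) + 1637/(-44192) = -6932/1/3721 + 1637*(-1/44192) = -6932*3721 - 1637/44192 = -25793972 - 1637/44192 = -1139887212261/44192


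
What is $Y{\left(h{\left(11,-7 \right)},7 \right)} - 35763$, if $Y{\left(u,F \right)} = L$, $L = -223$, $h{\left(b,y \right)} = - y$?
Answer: $-35986$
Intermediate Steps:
$Y{\left(u,F \right)} = -223$
$Y{\left(h{\left(11,-7 \right)},7 \right)} - 35763 = -223 - 35763 = -35986$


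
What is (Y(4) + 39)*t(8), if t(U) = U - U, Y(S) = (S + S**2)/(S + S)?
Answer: 0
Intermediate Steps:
Y(S) = (S + S**2)/(2*S) (Y(S) = (S + S**2)/((2*S)) = (S + S**2)*(1/(2*S)) = (S + S**2)/(2*S))
t(U) = 0
(Y(4) + 39)*t(8) = ((1/2 + (1/2)*4) + 39)*0 = ((1/2 + 2) + 39)*0 = (5/2 + 39)*0 = (83/2)*0 = 0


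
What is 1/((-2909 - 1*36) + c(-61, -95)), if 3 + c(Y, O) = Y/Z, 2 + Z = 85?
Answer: -83/244745 ≈ -0.00033913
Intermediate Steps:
Z = 83 (Z = -2 + 85 = 83)
c(Y, O) = -3 + Y/83
1/((-2909 - 1*36) + c(-61, -95)) = 1/((-2909 - 1*36) + (-3 + (1/83)*(-61))) = 1/((-2909 - 36) + (-3 - 61/83)) = 1/(-2945 - 310/83) = 1/(-244745/83) = -83/244745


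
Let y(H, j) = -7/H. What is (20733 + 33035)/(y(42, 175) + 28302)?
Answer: 6864/3613 ≈ 1.8998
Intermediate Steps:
(20733 + 33035)/(y(42, 175) + 28302) = (20733 + 33035)/(-7/42 + 28302) = 53768/(-7*1/42 + 28302) = 53768/(-⅙ + 28302) = 53768/(169811/6) = 53768*(6/169811) = 6864/3613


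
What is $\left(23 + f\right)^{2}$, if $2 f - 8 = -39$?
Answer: $\frac{225}{4} \approx 56.25$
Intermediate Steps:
$f = - \frac{31}{2}$ ($f = 4 + \frac{1}{2} \left(-39\right) = 4 - \frac{39}{2} = - \frac{31}{2} \approx -15.5$)
$\left(23 + f\right)^{2} = \left(23 - \frac{31}{2}\right)^{2} = \left(\frac{15}{2}\right)^{2} = \frac{225}{4}$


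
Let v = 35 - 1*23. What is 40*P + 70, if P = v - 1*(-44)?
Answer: 2310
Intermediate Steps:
v = 12 (v = 35 - 23 = 12)
P = 56 (P = 12 - 1*(-44) = 12 + 44 = 56)
40*P + 70 = 40*56 + 70 = 2240 + 70 = 2310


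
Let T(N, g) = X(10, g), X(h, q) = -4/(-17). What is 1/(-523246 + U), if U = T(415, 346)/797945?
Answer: -13565065/7097866000986 ≈ -1.9111e-6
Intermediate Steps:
X(h, q) = 4/17 (X(h, q) = -4*(-1/17) = 4/17)
T(N, g) = 4/17
U = 4/13565065 (U = (4/17)/797945 = (4/17)*(1/797945) = 4/13565065 ≈ 2.9488e-7)
1/(-523246 + U) = 1/(-523246 + 4/13565065) = 1/(-7097866000986/13565065) = -13565065/7097866000986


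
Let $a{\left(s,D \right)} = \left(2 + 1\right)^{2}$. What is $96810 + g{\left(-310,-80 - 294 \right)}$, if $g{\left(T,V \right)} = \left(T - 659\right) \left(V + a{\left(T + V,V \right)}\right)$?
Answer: $450495$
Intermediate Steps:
$a{\left(s,D \right)} = 9$ ($a{\left(s,D \right)} = 3^{2} = 9$)
$g{\left(T,V \right)} = \left(-659 + T\right) \left(9 + V\right)$ ($g{\left(T,V \right)} = \left(T - 659\right) \left(V + 9\right) = \left(-659 + T\right) \left(9 + V\right)$)
$96810 + g{\left(-310,-80 - 294 \right)} = 96810 - \left(8721 + 969 \left(-80 - 294\right)\right) = 96810 - -353685 = 96810 + \left(-5931 + 246466 - 2790 + 115940\right) = 96810 + 353685 = 450495$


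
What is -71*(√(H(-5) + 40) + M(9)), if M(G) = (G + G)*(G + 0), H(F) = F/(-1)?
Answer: -11502 - 213*√5 ≈ -11978.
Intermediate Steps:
H(F) = -F (H(F) = F*(-1) = -F)
M(G) = 2*G² (M(G) = (2*G)*G = 2*G²)
-71*(√(H(-5) + 40) + M(9)) = -71*(√(-1*(-5) + 40) + 2*9²) = -71*(√(5 + 40) + 2*81) = -71*(√45 + 162) = -71*(3*√5 + 162) = -71*(162 + 3*√5) = -11502 - 213*√5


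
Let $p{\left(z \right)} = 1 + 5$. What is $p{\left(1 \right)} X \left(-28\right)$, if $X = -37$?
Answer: $6216$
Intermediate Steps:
$p{\left(z \right)} = 6$
$p{\left(1 \right)} X \left(-28\right) = 6 \left(-37\right) \left(-28\right) = \left(-222\right) \left(-28\right) = 6216$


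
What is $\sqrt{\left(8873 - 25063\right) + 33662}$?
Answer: $8 \sqrt{273} \approx 132.18$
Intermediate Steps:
$\sqrt{\left(8873 - 25063\right) + 33662} = \sqrt{-16190 + 33662} = \sqrt{17472} = 8 \sqrt{273}$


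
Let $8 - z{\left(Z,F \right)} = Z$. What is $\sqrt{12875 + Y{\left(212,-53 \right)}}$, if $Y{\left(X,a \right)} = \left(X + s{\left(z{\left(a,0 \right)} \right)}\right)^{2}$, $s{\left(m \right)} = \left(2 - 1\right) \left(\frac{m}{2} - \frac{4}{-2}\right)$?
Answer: $\frac{\sqrt{290621}}{2} \approx 269.55$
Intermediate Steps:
$z{\left(Z,F \right)} = 8 - Z$
$s{\left(m \right)} = 2 + \frac{m}{2}$ ($s{\left(m \right)} = 1 \left(m \frac{1}{2} - -2\right) = 1 \left(\frac{m}{2} + 2\right) = 1 \left(2 + \frac{m}{2}\right) = 2 + \frac{m}{2}$)
$Y{\left(X,a \right)} = \left(6 + X - \frac{a}{2}\right)^{2}$ ($Y{\left(X,a \right)} = \left(X + \left(2 + \frac{8 - a}{2}\right)\right)^{2} = \left(X + \left(2 - \left(-4 + \frac{a}{2}\right)\right)\right)^{2} = \left(X - \left(-6 + \frac{a}{2}\right)\right)^{2} = \left(6 + X - \frac{a}{2}\right)^{2}$)
$\sqrt{12875 + Y{\left(212,-53 \right)}} = \sqrt{12875 + \frac{\left(12 - -53 + 2 \cdot 212\right)^{2}}{4}} = \sqrt{12875 + \frac{\left(12 + 53 + 424\right)^{2}}{4}} = \sqrt{12875 + \frac{489^{2}}{4}} = \sqrt{12875 + \frac{1}{4} \cdot 239121} = \sqrt{12875 + \frac{239121}{4}} = \sqrt{\frac{290621}{4}} = \frac{\sqrt{290621}}{2}$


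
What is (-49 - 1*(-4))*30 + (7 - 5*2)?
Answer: -1353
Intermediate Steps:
(-49 - 1*(-4))*30 + (7 - 5*2) = (-49 + 4)*30 + (7 - 10) = -45*30 - 3 = -1350 - 3 = -1353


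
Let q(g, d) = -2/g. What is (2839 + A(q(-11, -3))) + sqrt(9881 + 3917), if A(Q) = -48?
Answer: 2791 + sqrt(13798) ≈ 2908.5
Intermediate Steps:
(2839 + A(q(-11, -3))) + sqrt(9881 + 3917) = (2839 - 48) + sqrt(9881 + 3917) = 2791 + sqrt(13798)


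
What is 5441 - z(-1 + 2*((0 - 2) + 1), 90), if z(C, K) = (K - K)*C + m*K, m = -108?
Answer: 15161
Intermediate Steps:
z(C, K) = -108*K (z(C, K) = (K - K)*C - 108*K = 0*C - 108*K = 0 - 108*K = -108*K)
5441 - z(-1 + 2*((0 - 2) + 1), 90) = 5441 - (-108)*90 = 5441 - 1*(-9720) = 5441 + 9720 = 15161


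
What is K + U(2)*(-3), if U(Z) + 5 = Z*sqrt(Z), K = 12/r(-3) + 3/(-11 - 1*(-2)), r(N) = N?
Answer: 32/3 - 6*sqrt(2) ≈ 2.1814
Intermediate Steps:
K = -13/3 (K = 12/(-3) + 3/(-11 - 1*(-2)) = 12*(-1/3) + 3/(-11 + 2) = -4 + 3/(-9) = -4 + 3*(-1/9) = -4 - 1/3 = -13/3 ≈ -4.3333)
U(Z) = -5 + Z**(3/2) (U(Z) = -5 + Z*sqrt(Z) = -5 + Z**(3/2))
K + U(2)*(-3) = -13/3 + (-5 + 2**(3/2))*(-3) = -13/3 + (-5 + 2*sqrt(2))*(-3) = -13/3 + (15 - 6*sqrt(2)) = 32/3 - 6*sqrt(2)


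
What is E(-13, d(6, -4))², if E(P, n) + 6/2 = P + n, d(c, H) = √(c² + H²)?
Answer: 308 - 64*√13 ≈ 77.245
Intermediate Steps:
d(c, H) = √(H² + c²)
E(P, n) = -3 + P + n (E(P, n) = -3 + (P + n) = -3 + P + n)
E(-13, d(6, -4))² = (-3 - 13 + √((-4)² + 6²))² = (-3 - 13 + √(16 + 36))² = (-3 - 13 + √52)² = (-3 - 13 + 2*√13)² = (-16 + 2*√13)²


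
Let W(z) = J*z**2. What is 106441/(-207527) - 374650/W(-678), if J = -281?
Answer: -6835681067207/13403256226254 ≈ -0.51000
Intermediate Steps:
W(z) = -281*z**2
106441/(-207527) - 374650/W(-678) = 106441/(-207527) - 374650/((-281*(-678)**2)) = 106441*(-1/207527) - 374650/((-281*459684)) = -106441/207527 - 374650/(-129171204) = -106441/207527 - 374650*(-1/129171204) = -106441/207527 + 187325/64585602 = -6835681067207/13403256226254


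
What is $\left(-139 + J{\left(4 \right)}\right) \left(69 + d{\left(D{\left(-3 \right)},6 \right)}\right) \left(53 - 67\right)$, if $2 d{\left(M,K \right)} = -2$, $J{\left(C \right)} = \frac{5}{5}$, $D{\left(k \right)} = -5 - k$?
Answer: $131376$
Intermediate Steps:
$J{\left(C \right)} = 1$ ($J{\left(C \right)} = 5 \cdot \frac{1}{5} = 1$)
$d{\left(M,K \right)} = -1$ ($d{\left(M,K \right)} = \frac{1}{2} \left(-2\right) = -1$)
$\left(-139 + J{\left(4 \right)}\right) \left(69 + d{\left(D{\left(-3 \right)},6 \right)}\right) \left(53 - 67\right) = \left(-139 + 1\right) \left(69 - 1\right) \left(53 - 67\right) = - 138 \cdot 68 \left(-14\right) = \left(-138\right) \left(-952\right) = 131376$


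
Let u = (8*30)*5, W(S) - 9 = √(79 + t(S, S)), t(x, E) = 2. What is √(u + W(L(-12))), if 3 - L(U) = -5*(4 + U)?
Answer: √1218 ≈ 34.900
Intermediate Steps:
L(U) = 23 + 5*U (L(U) = 3 - (-5)*(4 + U) = 3 - (-20 - 5*U) = 3 + (20 + 5*U) = 23 + 5*U)
W(S) = 18 (W(S) = 9 + √(79 + 2) = 9 + √81 = 9 + 9 = 18)
u = 1200 (u = 240*5 = 1200)
√(u + W(L(-12))) = √(1200 + 18) = √1218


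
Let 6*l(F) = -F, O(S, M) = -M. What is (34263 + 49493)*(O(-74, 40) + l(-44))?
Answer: -8208088/3 ≈ -2.7360e+6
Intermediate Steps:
l(F) = -F/6 (l(F) = (-F)/6 = -F/6)
(34263 + 49493)*(O(-74, 40) + l(-44)) = (34263 + 49493)*(-1*40 - 1/6*(-44)) = 83756*(-40 + 22/3) = 83756*(-98/3) = -8208088/3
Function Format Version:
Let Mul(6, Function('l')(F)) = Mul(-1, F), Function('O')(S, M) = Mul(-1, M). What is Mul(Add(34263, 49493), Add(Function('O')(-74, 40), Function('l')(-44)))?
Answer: Rational(-8208088, 3) ≈ -2.7360e+6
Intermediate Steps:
Function('l')(F) = Mul(Rational(-1, 6), F) (Function('l')(F) = Mul(Rational(1, 6), Mul(-1, F)) = Mul(Rational(-1, 6), F))
Mul(Add(34263, 49493), Add(Function('O')(-74, 40), Function('l')(-44))) = Mul(Add(34263, 49493), Add(Mul(-1, 40), Mul(Rational(-1, 6), -44))) = Mul(83756, Add(-40, Rational(22, 3))) = Mul(83756, Rational(-98, 3)) = Rational(-8208088, 3)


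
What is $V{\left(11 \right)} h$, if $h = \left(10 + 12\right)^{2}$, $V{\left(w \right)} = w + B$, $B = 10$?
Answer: $10164$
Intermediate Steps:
$V{\left(w \right)} = 10 + w$ ($V{\left(w \right)} = w + 10 = 10 + w$)
$h = 484$ ($h = 22^{2} = 484$)
$V{\left(11 \right)} h = \left(10 + 11\right) 484 = 21 \cdot 484 = 10164$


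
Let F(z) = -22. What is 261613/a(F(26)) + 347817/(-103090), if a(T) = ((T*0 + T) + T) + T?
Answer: -613469093/154635 ≈ -3967.2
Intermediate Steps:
a(T) = 3*T (a(T) = ((0 + T) + T) + T = (T + T) + T = 2*T + T = 3*T)
261613/a(F(26)) + 347817/(-103090) = 261613/((3*(-22))) + 347817/(-103090) = 261613/(-66) + 347817*(-1/103090) = 261613*(-1/66) - 347817/103090 = -23783/6 - 347817/103090 = -613469093/154635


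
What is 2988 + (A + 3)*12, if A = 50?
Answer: 3624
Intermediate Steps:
2988 + (A + 3)*12 = 2988 + (50 + 3)*12 = 2988 + 53*12 = 2988 + 636 = 3624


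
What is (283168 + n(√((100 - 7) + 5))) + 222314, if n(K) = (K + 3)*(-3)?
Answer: 505473 - 21*√2 ≈ 5.0544e+5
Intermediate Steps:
n(K) = -9 - 3*K (n(K) = (3 + K)*(-3) = -9 - 3*K)
(283168 + n(√((100 - 7) + 5))) + 222314 = (283168 + (-9 - 3*√((100 - 7) + 5))) + 222314 = (283168 + (-9 - 3*√(93 + 5))) + 222314 = (283168 + (-9 - 21*√2)) + 222314 = (283159 - 21*√2) + 222314 = 505473 - 21*√2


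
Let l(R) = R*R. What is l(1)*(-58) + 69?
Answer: 11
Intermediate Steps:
l(R) = R²
l(1)*(-58) + 69 = 1²*(-58) + 69 = 1*(-58) + 69 = -58 + 69 = 11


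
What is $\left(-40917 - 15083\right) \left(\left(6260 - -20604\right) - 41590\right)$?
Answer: $824656000$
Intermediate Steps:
$\left(-40917 - 15083\right) \left(\left(6260 - -20604\right) - 41590\right) = - 56000 \left(\left(6260 + 20604\right) - 41590\right) = - 56000 \left(26864 - 41590\right) = \left(-56000\right) \left(-14726\right) = 824656000$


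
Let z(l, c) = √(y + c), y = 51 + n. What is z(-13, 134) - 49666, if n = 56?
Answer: -49666 + √241 ≈ -49651.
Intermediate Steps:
y = 107 (y = 51 + 56 = 107)
z(l, c) = √(107 + c)
z(-13, 134) - 49666 = √(107 + 134) - 49666 = √241 - 49666 = -49666 + √241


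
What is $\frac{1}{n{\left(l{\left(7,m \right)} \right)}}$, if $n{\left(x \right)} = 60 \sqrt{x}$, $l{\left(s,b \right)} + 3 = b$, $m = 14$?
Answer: $\frac{\sqrt{11}}{660} \approx 0.0050252$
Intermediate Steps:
$l{\left(s,b \right)} = -3 + b$
$\frac{1}{n{\left(l{\left(7,m \right)} \right)}} = \frac{1}{60 \sqrt{-3 + 14}} = \frac{1}{60 \sqrt{11}} = \frac{\sqrt{11}}{660}$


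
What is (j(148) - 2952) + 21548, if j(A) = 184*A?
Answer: 45828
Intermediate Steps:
(j(148) - 2952) + 21548 = (184*148 - 2952) + 21548 = (27232 - 2952) + 21548 = 24280 + 21548 = 45828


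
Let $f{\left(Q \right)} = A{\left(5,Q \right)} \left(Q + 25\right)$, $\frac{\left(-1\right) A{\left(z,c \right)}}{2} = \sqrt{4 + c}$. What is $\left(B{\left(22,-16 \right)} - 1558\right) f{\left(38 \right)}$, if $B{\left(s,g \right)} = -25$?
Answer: $199458 \sqrt{42} \approx 1.2926 \cdot 10^{6}$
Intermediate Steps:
$A{\left(z,c \right)} = - 2 \sqrt{4 + c}$
$f{\left(Q \right)} = - 2 \sqrt{4 + Q} \left(25 + Q\right)$ ($f{\left(Q \right)} = - 2 \sqrt{4 + Q} \left(Q + 25\right) = - 2 \sqrt{4 + Q} \left(25 + Q\right)$)
$\left(B{\left(22,-16 \right)} - 1558\right) f{\left(38 \right)} = \left(-25 - 1558\right) 2 \sqrt{4 + 38} \left(-25 - 38\right) = - 1583 \cdot 2 \sqrt{42} \left(-25 - 38\right) = - 1583 \cdot 2 \sqrt{42} \left(-63\right) = - 1583 \left(- 126 \sqrt{42}\right) = 199458 \sqrt{42}$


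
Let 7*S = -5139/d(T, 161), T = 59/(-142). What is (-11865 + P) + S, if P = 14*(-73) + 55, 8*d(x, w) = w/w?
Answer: -130936/7 ≈ -18705.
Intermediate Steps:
T = -59/142 (T = 59*(-1/142) = -59/142 ≈ -0.41549)
d(x, w) = 1/8 (d(x, w) = (w/w)/8 = (1/8)*1 = 1/8)
P = -967 (P = -1022 + 55 = -967)
S = -41112/7 (S = (-5139/1/8)/7 = (-5139*8)/7 = (1/7)*(-41112) = -41112/7 ≈ -5873.1)
(-11865 + P) + S = (-11865 - 967) - 41112/7 = -12832 - 41112/7 = -130936/7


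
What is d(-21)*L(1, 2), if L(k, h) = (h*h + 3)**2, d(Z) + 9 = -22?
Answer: -1519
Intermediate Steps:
d(Z) = -31 (d(Z) = -9 - 22 = -31)
L(k, h) = (3 + h**2)**2 (L(k, h) = (h**2 + 3)**2 = (3 + h**2)**2)
d(-21)*L(1, 2) = -31*(3 + 2**2)**2 = -31*(3 + 4)**2 = -31*7**2 = -31*49 = -1519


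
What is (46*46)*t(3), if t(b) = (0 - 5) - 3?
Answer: -16928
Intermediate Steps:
t(b) = -8 (t(b) = -5 - 3 = -8)
(46*46)*t(3) = (46*46)*(-8) = 2116*(-8) = -16928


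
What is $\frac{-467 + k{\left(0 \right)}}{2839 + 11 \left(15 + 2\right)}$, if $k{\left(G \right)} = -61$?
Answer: $- \frac{264}{1513} \approx -0.17449$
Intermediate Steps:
$\frac{-467 + k{\left(0 \right)}}{2839 + 11 \left(15 + 2\right)} = \frac{-467 - 61}{2839 + 11 \left(15 + 2\right)} = - \frac{528}{2839 + 11 \cdot 17} = - \frac{528}{2839 + 187} = - \frac{528}{3026} = \left(-528\right) \frac{1}{3026} = - \frac{264}{1513}$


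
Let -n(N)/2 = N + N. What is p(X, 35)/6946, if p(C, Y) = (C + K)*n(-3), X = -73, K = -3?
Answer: -456/3473 ≈ -0.13130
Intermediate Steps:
n(N) = -4*N (n(N) = -2*(N + N) = -4*N)
p(C, Y) = -36 + 12*C (p(C, Y) = (C - 3)*(-4*(-3)) = (-3 + C)*12 = -36 + 12*C)
p(X, 35)/6946 = (-36 + 12*(-73))/6946 = (-36 - 876)*(1/6946) = -912*1/6946 = -456/3473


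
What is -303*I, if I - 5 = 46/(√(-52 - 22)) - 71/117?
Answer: -51914/39 + 6969*I*√74/37 ≈ -1331.1 + 1620.3*I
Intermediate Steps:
I = 514/117 - 23*I*√74/37 (I = 5 + (46/(√(-52 - 22)) - 71/117) = 5 + (46/(√(-74)) - 71*1/117) = 5 + (46/((I*√74)) - 71/117) = 5 + (46*(-I*√74/74) - 71/117) = 5 + (-23*I*√74/37 - 71/117) = 5 + (-71/117 - 23*I*√74/37) = 514/117 - 23*I*√74/37 ≈ 4.3932 - 5.3474*I)
-303*I = -303*(514/117 - 23*I*√74/37) = -51914/39 + 6969*I*√74/37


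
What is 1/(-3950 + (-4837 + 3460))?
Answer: -1/5327 ≈ -0.00018772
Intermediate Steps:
1/(-3950 + (-4837 + 3460)) = 1/(-3950 - 1377) = 1/(-5327) = -1/5327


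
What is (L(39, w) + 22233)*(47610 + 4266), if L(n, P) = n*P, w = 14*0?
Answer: 1153359108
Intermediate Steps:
w = 0
L(n, P) = P*n
(L(39, w) + 22233)*(47610 + 4266) = (0*39 + 22233)*(47610 + 4266) = (0 + 22233)*51876 = 22233*51876 = 1153359108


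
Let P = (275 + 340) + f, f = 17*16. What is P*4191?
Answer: 3717417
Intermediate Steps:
f = 272
P = 887 (P = (275 + 340) + 272 = 615 + 272 = 887)
P*4191 = 887*4191 = 3717417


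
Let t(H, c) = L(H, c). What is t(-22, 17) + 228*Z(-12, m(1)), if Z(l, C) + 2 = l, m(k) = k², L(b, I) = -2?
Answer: -3194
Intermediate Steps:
t(H, c) = -2
Z(l, C) = -2 + l
t(-22, 17) + 228*Z(-12, m(1)) = -2 + 228*(-2 - 12) = -2 + 228*(-14) = -2 - 3192 = -3194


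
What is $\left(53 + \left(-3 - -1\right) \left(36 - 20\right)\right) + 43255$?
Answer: $43276$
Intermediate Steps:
$\left(53 + \left(-3 - -1\right) \left(36 - 20\right)\right) + 43255 = \left(53 + \left(-3 + 1\right) 16\right) + 43255 = \left(53 - 32\right) + 43255 = 21 + 43255 = 43276$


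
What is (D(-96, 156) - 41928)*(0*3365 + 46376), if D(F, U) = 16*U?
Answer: -1828698432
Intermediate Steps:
(D(-96, 156) - 41928)*(0*3365 + 46376) = (16*156 - 41928)*(0*3365 + 46376) = (2496 - 41928)*(0 + 46376) = -39432*46376 = -1828698432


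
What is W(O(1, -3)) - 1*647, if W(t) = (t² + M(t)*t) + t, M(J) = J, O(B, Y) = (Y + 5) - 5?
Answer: -632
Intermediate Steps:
O(B, Y) = Y (O(B, Y) = (5 + Y) - 5 = Y)
W(t) = t + 2*t² (W(t) = (t² + t*t) + t = (t² + t²) + t = 2*t² + t = t + 2*t²)
W(O(1, -3)) - 1*647 = -3*(1 + 2*(-3)) - 1*647 = -3*(1 - 6) - 647 = -3*(-5) - 647 = 15 - 647 = -632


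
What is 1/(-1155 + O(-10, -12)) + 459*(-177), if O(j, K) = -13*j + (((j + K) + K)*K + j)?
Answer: -50939362/627 ≈ -81243.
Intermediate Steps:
O(j, K) = -12*j + K*(j + 2*K) (O(j, K) = -13*j + (((K + j) + K)*K + j) = -13*j + ((j + 2*K)*K + j) = -13*j + (K*(j + 2*K) + j) = -13*j + (j + K*(j + 2*K)) = -12*j + K*(j + 2*K))
1/(-1155 + O(-10, -12)) + 459*(-177) = 1/(-1155 + (-12*(-10) + 2*(-12)**2 - 12*(-10))) + 459*(-177) = 1/(-1155 + (120 + 2*144 + 120)) - 81243 = 1/(-1155 + (120 + 288 + 120)) - 81243 = 1/(-1155 + 528) - 81243 = 1/(-627) - 81243 = -1/627 - 81243 = -50939362/627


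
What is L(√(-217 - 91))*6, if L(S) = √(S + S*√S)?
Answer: 6*√(2*I*√77 + 2*√2*77^(¾)*I^(3/2)) ≈ 25.041 + 49.986*I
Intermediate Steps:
L(S) = √(S + S^(3/2))
L(√(-217 - 91))*6 = √(√(-217 - 91) + (√(-217 - 91))^(3/2))*6 = √(√(-308) + (√(-308))^(3/2))*6 = √(2*I*√77 + (2*I*√77)^(3/2))*6 = √(2*I*√77 + 2*√2*77^(¾)*I^(3/2))*6 = 6*√(2*I*√77 + 2*√2*77^(¾)*I^(3/2))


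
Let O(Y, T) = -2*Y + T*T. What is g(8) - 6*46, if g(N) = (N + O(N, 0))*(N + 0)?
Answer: -340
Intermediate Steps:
O(Y, T) = T**2 - 2*Y (O(Y, T) = -2*Y + T**2 = T**2 - 2*Y)
g(N) = -N**2 (g(N) = (N + (0**2 - 2*N))*(N + 0) = (N + (0 - 2*N))*N = (N - 2*N)*N = (-N)*N = -N**2)
g(8) - 6*46 = -1*8**2 - 6*46 = -1*64 - 276 = -64 - 276 = -340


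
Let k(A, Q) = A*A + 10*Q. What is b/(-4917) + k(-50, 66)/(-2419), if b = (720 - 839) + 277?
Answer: -15919922/11894223 ≈ -1.3385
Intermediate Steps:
k(A, Q) = A² + 10*Q
b = 158 (b = -119 + 277 = 158)
b/(-4917) + k(-50, 66)/(-2419) = 158/(-4917) + ((-50)² + 10*66)/(-2419) = 158*(-1/4917) + (2500 + 660)*(-1/2419) = -158/4917 + 3160*(-1/2419) = -158/4917 - 3160/2419 = -15919922/11894223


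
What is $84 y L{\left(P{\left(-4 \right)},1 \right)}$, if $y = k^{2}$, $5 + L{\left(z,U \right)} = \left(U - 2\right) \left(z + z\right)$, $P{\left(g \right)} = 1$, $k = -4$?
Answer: $-9408$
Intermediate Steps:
$L{\left(z,U \right)} = -5 + 2 z \left(-2 + U\right)$ ($L{\left(z,U \right)} = -5 + \left(U - 2\right) \left(z + z\right) = -5 + \left(-2 + U\right) 2 z = -5 + 2 z \left(-2 + U\right)$)
$y = 16$ ($y = \left(-4\right)^{2} = 16$)
$84 y L{\left(P{\left(-4 \right)},1 \right)} = 84 \cdot 16 \left(-5 - 4 + 2 \cdot 1 \cdot 1\right) = 1344 \left(-5 - 4 + 2\right) = 1344 \left(-7\right) = -9408$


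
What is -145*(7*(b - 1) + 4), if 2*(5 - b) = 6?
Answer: -1595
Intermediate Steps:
b = 2 (b = 5 - 1/2*6 = 5 - 3 = 2)
-145*(7*(b - 1) + 4) = -145*(7*(2 - 1) + 4) = -145*(7*1 + 4) = -145*(7 + 4) = -145*11 = -1595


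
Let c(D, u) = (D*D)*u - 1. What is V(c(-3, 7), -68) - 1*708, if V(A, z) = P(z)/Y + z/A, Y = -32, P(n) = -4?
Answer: -175825/248 ≈ -708.97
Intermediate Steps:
c(D, u) = -1 + u*D² (c(D, u) = D²*u - 1 = u*D² - 1 = -1 + u*D²)
V(A, z) = ⅛ + z/A (V(A, z) = -4/(-32) + z/A = -4*(-1/32) + z/A = ⅛ + z/A)
V(c(-3, 7), -68) - 1*708 = (-68 + (-1 + 7*(-3)²)/8)/(-1 + 7*(-3)²) - 1*708 = (-68 + (-1 + 7*9)/8)/(-1 + 7*9) - 708 = (-68 + (-1 + 63)/8)/(-1 + 63) - 708 = (-68 + (⅛)*62)/62 - 708 = (-68 + 31/4)/62 - 708 = (1/62)*(-241/4) - 708 = -241/248 - 708 = -175825/248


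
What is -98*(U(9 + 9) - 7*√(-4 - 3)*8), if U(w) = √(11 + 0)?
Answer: -98*√11 + 5488*I*√7 ≈ -325.03 + 14520.0*I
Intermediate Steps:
U(w) = √11
-98*(U(9 + 9) - 7*√(-4 - 3)*8) = -98*(√11 - 7*√(-4 - 3)*8) = -98*(√11 - 7*I*√7*8) = -98*(√11 - 56*I*√7) = -98*√11 + 5488*I*√7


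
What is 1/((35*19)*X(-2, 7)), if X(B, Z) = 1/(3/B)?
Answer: -3/1330 ≈ -0.0022556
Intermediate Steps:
X(B, Z) = B/3
1/((35*19)*X(-2, 7)) = 1/((35*19)*((⅓)*(-2))) = 1/(665*(-⅔)) = 1/(-1330/3) = -3/1330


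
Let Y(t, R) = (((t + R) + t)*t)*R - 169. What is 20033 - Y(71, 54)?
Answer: -731262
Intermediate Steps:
Y(t, R) = -169 + R*t*(R + 2*t) (Y(t, R) = (((R + t) + t)*t)*R - 169 = ((R + 2*t)*t)*R - 169 = (t*(R + 2*t))*R - 169 = R*t*(R + 2*t) - 169 = -169 + R*t*(R + 2*t))
20033 - Y(71, 54) = 20033 - (-169 + 71*54² + 2*54*71²) = 20033 - (-169 + 71*2916 + 2*54*5041) = 20033 - (-169 + 207036 + 544428) = 20033 - 1*751295 = 20033 - 751295 = -731262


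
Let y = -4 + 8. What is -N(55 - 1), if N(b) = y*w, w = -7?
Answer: 28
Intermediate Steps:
y = 4
N(b) = -28 (N(b) = 4*(-7) = -28)
-N(55 - 1) = -1*(-28) = 28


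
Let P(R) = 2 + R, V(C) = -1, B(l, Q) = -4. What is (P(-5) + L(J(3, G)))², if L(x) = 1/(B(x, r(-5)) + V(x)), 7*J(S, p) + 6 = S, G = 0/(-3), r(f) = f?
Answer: 256/25 ≈ 10.240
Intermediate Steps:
G = 0 (G = 0*(-⅓) = 0)
J(S, p) = -6/7 + S/7
L(x) = -⅕ (L(x) = 1/(-4 - 1) = 1/(-5) = -⅕)
(P(-5) + L(J(3, G)))² = ((2 - 5) - ⅕)² = (-3 - ⅕)² = (-16/5)² = 256/25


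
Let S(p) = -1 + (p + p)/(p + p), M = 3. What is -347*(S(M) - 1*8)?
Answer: 2776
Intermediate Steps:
S(p) = 0 (S(p) = -1 + (2*p)/((2*p)) = -1 + (2*p)*(1/(2*p)) = -1 + 1 = 0)
-347*(S(M) - 1*8) = -347*(0 - 1*8) = -347*(0 - 8) = -347*(-8) = 2776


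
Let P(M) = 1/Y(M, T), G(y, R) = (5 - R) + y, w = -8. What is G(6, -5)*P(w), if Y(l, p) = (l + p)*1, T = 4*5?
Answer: 4/3 ≈ 1.3333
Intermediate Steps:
T = 20
Y(l, p) = l + p
G(y, R) = 5 + y - R
P(M) = 1/(20 + M) (P(M) = 1/(M + 20) = 1/(20 + M))
G(6, -5)*P(w) = (5 + 6 - 1*(-5))/(20 - 8) = (5 + 6 + 5)/12 = 16*(1/12) = 4/3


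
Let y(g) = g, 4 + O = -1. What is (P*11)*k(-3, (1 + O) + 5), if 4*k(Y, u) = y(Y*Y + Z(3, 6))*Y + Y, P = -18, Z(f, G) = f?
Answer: 3861/2 ≈ 1930.5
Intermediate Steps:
O = -5 (O = -4 - 1 = -5)
k(Y, u) = Y/4 + Y*(3 + Y²)/4 (k(Y, u) = ((Y*Y + 3)*Y + Y)/4 = ((Y² + 3)*Y + Y)/4 = ((3 + Y²)*Y + Y)/4 = (Y*(3 + Y²) + Y)/4 = (Y + Y*(3 + Y²))/4 = Y/4 + Y*(3 + Y²)/4)
(P*11)*k(-3, (1 + O) + 5) = (-18*11)*(-3 + (¼)*(-3)³) = -198*(-3 + (¼)*(-27)) = -198*(-3 - 27/4) = -198*(-39/4) = 3861/2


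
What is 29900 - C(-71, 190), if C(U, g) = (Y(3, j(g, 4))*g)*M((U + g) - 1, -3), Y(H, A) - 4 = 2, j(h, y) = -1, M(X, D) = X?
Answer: -104620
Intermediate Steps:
Y(H, A) = 6 (Y(H, A) = 4 + 2 = 6)
C(U, g) = 6*g*(-1 + U + g) (C(U, g) = (6*g)*((U + g) - 1) = (6*g)*(-1 + U + g) = 6*g*(-1 + U + g))
29900 - C(-71, 190) = 29900 - 6*190*(-1 - 71 + 190) = 29900 - 6*190*118 = 29900 - 1*134520 = 29900 - 134520 = -104620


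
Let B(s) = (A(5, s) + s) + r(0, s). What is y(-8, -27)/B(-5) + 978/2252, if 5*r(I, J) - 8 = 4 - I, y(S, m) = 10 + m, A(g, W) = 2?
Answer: 97177/3378 ≈ 28.768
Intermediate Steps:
r(I, J) = 12/5 - I/5 (r(I, J) = 8/5 + (4 - I)/5 = 8/5 + (⅘ - I/5) = 12/5 - I/5)
B(s) = 22/5 + s (B(s) = (2 + s) + (12/5 - ⅕*0) = (2 + s) + (12/5 + 0) = (2 + s) + 12/5 = 22/5 + s)
y(-8, -27)/B(-5) + 978/2252 = (10 - 27)/(22/5 - 5) + 978/2252 = -17/(-⅗) + 978*(1/2252) = -17*(-5/3) + 489/1126 = 85/3 + 489/1126 = 97177/3378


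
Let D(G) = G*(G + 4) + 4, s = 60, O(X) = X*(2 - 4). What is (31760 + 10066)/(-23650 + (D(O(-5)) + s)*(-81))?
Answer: -20913/20087 ≈ -1.0411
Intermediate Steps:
O(X) = -2*X (O(X) = X*(-2) = -2*X)
D(G) = 4 + G*(4 + G) (D(G) = G*(4 + G) + 4 = 4 + G*(4 + G))
(31760 + 10066)/(-23650 + (D(O(-5)) + s)*(-81)) = (31760 + 10066)/(-23650 + ((4 + (-2*(-5))² + 4*(-2*(-5))) + 60)*(-81)) = 41826/(-23650 + ((4 + 10² + 4*10) + 60)*(-81)) = 41826/(-23650 + ((4 + 100 + 40) + 60)*(-81)) = 41826/(-23650 + (144 + 60)*(-81)) = 41826/(-23650 + 204*(-81)) = 41826/(-23650 - 16524) = 41826/(-40174) = 41826*(-1/40174) = -20913/20087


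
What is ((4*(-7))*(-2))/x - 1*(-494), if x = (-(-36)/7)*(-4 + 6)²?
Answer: 8941/18 ≈ 496.72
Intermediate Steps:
x = 144/7 (x = -(-36)/7*2² = -6*(-6/7)*4 = (36/7)*4 = 144/7 ≈ 20.571)
((4*(-7))*(-2))/x - 1*(-494) = ((4*(-7))*(-2))/(144/7) - 1*(-494) = -28*(-2)*(7/144) + 494 = 56*(7/144) + 494 = 49/18 + 494 = 8941/18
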